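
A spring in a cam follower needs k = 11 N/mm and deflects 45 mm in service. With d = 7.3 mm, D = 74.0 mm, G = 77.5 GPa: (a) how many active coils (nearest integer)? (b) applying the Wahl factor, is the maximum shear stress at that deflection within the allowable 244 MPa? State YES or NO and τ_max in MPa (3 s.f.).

(a) 6 coils; (b) NO, τ_max = 282 MPa

N_a = Gd⁴/(8D³k) = (77.5×10³)(7.3⁴)/(8·74.0³·11) = 6.172 → N_a = 6
Actual rate k = Gd⁴/(8D³·6) = 11.315 N/mm
Working load F = kδ = 11.315·45 = 509.18 N
C = 74.0/7.3 = 10.1370; K_W = (4C−1)/(4C−4)+0.615/C = 1.1428
τ_max = K_W·8FD/(πd³) = 1.1428·246.65 = 281.85 MPa
τ_max > 244 MPa → exceeds allowable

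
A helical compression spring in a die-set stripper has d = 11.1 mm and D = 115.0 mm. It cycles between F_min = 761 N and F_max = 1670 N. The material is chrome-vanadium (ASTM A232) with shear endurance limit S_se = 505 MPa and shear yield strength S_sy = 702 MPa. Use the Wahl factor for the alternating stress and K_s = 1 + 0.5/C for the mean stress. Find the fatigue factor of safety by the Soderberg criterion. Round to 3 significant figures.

C = D/d = 115.0/11.1 = 10.3604; K_W = (4C−1)/(4C−4)+0.615/C = 1.1395; K_s = 1+0.5/C = 1.0483
F_a = (F_max−F_min)/2 = 454.5 N; F_m = (F_max+F_min)/2 = 1215.5 N
τ_a = K_W·8F_aD/(πd³) = 1.1395 × 97.32 = 110.89 MPa
τ_m = K_s·8F_mD/(πd³) = 1.0483 × 260.27 = 272.83 MPa
Soderberg: 1/n_f = τ_a/S_se + τ_m/S_sy = 110.89/505 + 272.83/702 = 0.21959 + 0.38865 = 0.60824
n_f = 1/0.60824 = 1.644

1.64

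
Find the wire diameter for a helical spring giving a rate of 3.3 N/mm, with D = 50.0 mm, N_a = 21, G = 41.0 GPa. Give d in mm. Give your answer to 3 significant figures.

6.41 mm

d = (8D³N_a·k / G)^(1/4) = (8·50.0³·21·3.3 / (41.0×10³))^0.25
  = (1690.2)^0.25 = 6.4119 mm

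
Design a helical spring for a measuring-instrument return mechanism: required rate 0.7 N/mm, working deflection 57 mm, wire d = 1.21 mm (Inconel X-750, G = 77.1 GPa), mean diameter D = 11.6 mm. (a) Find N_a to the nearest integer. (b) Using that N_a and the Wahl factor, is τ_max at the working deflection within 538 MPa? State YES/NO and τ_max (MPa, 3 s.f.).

(a) 19 coils; (b) NO, τ_max = 762 MPa

N_a = Gd⁴/(8D³k) = (77.1×10³)(1.21⁴)/(8·11.6³·0.7) = 18.91 → N_a = 19
Actual rate k = Gd⁴/(8D³·19) = 0.69659 N/mm
Working load F = kδ = 0.69659·57 = 39.706 N
C = 11.6/1.21 = 9.5868; K_W = (4C−1)/(4C−4)+0.615/C = 1.1515
τ_max = K_W·8FD/(πd³) = 1.1515·662.06 = 762.35 MPa
τ_max > 538 MPa → exceeds allowable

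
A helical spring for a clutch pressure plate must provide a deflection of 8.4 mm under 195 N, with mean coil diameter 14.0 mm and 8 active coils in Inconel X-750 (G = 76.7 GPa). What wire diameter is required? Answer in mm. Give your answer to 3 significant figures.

Required rate k = F/δ = 195/8.4 = 23.214 N/mm
d = (8D³N_a·k / G)^(1/4) = (8·14.0³·8·23.214 / (76.7×10³))^0.25
  = (53.153)^0.25 = 2.7001 mm

2.70 mm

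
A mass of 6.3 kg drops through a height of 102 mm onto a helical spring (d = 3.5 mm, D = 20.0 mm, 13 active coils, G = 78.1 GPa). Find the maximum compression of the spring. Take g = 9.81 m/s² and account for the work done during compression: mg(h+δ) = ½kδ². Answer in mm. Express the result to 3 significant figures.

k = Gd⁴/(8D³N_a) = (78.1×10³)(3.5⁴)/(8·20.0³·13) = 14.086 N/mm
W = mg = 6.3 × 9.81 = 61.803 N
½kδ² − Wδ − Wh = 0 → δ = (W + √(W² + 2kWh))/k
δ = (61.803 + √(3819.6 + 177599))/14.086 = (61.803 + 425.93)/14.086 = 34.625 mm

34.6 mm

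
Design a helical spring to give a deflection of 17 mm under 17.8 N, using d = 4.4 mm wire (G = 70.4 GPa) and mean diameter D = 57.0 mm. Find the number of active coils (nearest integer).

Required rate k = F/δ = 17.8/17 = 1.0471 N/mm
N_a = Gd⁴/(8D³k) = (70.4×10³ × 4.4⁴)/(8 × 57.0³ × 1.0471)
    = 2.63866e+07 / 1.55126e+06 = 17.01 → 17 coils

17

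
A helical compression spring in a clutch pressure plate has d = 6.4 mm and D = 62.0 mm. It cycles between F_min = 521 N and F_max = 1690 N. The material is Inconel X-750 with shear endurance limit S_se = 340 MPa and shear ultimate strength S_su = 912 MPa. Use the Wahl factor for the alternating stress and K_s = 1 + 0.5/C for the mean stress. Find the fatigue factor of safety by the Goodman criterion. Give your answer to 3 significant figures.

C = D/d = 62.0/6.4 = 9.6875; K_W = (4C−1)/(4C−4)+0.615/C = 1.1498; K_s = 1+0.5/C = 1.0516
F_a = (F_max−F_min)/2 = 584.5 N; F_m = (F_max+F_min)/2 = 1105.5 N
τ_a = K_W·8F_aD/(πd³) = 1.1498 × 352.03 = 404.77 MPa
τ_m = K_s·8F_mD/(πd³) = 1.0516 × 665.81 = 700.17 MPa
Goodman: 1/n_f = τ_a/S_se + τ_m/S_su = 404.77/340 + 700.17/912 = 1.19049 + 0.76774 = 1.9582
n_f = 1/1.9582 = 0.5107

0.511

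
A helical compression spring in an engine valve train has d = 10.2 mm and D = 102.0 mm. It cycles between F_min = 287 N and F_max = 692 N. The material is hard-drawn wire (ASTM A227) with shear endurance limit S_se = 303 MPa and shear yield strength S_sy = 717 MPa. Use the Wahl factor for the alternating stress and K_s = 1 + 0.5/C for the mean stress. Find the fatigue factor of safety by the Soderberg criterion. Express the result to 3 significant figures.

C = D/d = 102.0/10.2 = 10.0000; K_W = (4C−1)/(4C−4)+0.615/C = 1.1448; K_s = 1+0.5/C = 1.0500
F_a = (F_max−F_min)/2 = 202.5 N; F_m = (F_max+F_min)/2 = 489.5 N
τ_a = K_W·8F_aD/(πd³) = 1.1448 × 49.564 = 56.742 MPa
τ_m = K_s·8F_mD/(πd³) = 1.0500 × 119.81 = 125.8 MPa
Soderberg: 1/n_f = τ_a/S_se + τ_m/S_sy = 56.742/303 + 125.8/717 = 0.18727 + 0.17545 = 0.36272
n_f = 1/0.36272 = 2.757

2.76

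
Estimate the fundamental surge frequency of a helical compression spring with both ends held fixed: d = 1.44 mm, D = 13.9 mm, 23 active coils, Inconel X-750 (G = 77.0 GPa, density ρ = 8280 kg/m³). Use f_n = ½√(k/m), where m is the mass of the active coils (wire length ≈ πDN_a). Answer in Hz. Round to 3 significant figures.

111 Hz

k = Gd⁴/(8D³N_a) = (77.0×10³)(1.44⁴)/(8·13.9³·23) = 0.67001 N/mm = 670.01 N/m
Wire length L = πDN_a = π·13.9·23 = 1004.4 mm
m = ρ·(πd²/4)·L = 8280 × 1.6286×10⁻⁶ m² × 1.0044 m = 0.013544 kg
f_n = ½√(k/m) = 0.5·√(670.01/0.013544) = 0.5·√(49470) = 111.21 Hz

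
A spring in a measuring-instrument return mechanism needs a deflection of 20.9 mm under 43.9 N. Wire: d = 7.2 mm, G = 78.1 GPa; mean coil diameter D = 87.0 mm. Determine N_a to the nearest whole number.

Required rate k = F/δ = 43.9/20.9 = 2.1005 N/mm
N_a = Gd⁴/(8D³k) = (78.1×10³ × 7.2⁴)/(8 × 87.0³ × 2.1005)
    = 2.09885e+08 / 1.10654e+07 = 18.97 → 19 coils

19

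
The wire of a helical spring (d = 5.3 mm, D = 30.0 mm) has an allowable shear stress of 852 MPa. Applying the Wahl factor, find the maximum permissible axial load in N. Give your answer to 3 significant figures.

1310 N

C = D/d = 30.0/5.3 = 5.6604
K_W = (4C−1)/(4C−4) + 0.615/C = 21.642/18.642 + 0.1086 = 1.2696
τ_max = K·8FD/(πd³) → F_max = τ_allow·πd³/(8DK)
F_max = 852·π·5.3³/(8·30.0·1.2696) = 3.9849e+05/304.7 = 1307.8 N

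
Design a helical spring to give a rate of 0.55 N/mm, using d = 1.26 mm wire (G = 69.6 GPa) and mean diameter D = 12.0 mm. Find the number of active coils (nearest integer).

23

N_a = Gd⁴/(8D³k) = (69.6×10³ × 1.26⁴)/(8 × 12.0³ × 0.55)
    = 175425 / 7603.2 = 23.07 → 23 coils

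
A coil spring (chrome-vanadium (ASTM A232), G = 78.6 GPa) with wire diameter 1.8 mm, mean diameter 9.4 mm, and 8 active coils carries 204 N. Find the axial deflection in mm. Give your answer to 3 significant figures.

k = Gd⁴/(8D³N_a) = (78.6×10³)(1.8⁴)/(8·9.4³·8) = 15.522 N/mm
δ = F/k = 204 / 15.522 = 13.143 mm

13.1 mm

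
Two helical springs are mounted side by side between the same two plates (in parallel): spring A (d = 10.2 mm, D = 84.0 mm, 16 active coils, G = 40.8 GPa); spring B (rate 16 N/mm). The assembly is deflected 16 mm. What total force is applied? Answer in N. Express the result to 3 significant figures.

k_A = Gd⁴/(8D³N_a) = (40.8×10³)(10.2⁴)/(8·84.0³·16) = 5.8212 N/mm
Parallel: k_eq = 5.8212 + 16 = 21.821 N/mm
F = k_eq·δ = 21.821·16 = 349.14 N

349 N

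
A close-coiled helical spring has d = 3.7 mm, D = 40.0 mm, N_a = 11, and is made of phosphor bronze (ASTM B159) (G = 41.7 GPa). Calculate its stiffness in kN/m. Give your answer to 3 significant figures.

k = Gd⁴/(8D³N_a) = (41.7×10³ × 3.7⁴) / (8 × 40.0³ × 11)
  = 7.81525e+06 / 5.632e+06 = 1.3877 N/mm

1.39 kN/m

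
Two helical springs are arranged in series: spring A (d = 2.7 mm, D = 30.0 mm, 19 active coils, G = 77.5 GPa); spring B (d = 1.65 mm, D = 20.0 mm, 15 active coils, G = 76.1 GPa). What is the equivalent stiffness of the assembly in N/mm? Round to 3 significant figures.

k_A = Gd⁴/(8D³N_a) = (77.5×10³)(2.7⁴)/(8·30.0³·19) = 1.0036 N/mm
k_B = Gd⁴/(8D³N_a) = (76.1×10³)(1.65⁴)/(8·20.0³·15) = 0.58756 N/mm
Series: 1/k_eq = 1/1.0036 + 1/0.58756 = 2.6984; k_eq = 0.37059 N/mm

0.371 N/mm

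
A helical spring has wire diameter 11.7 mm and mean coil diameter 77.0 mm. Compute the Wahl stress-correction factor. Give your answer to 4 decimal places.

1.2278

C = D/d = 77.0/11.7 = 6.5812
K_W = (4C−1)/(4C−4) + 0.615/C = 25.325/22.325 + 0.0934 = 1.2278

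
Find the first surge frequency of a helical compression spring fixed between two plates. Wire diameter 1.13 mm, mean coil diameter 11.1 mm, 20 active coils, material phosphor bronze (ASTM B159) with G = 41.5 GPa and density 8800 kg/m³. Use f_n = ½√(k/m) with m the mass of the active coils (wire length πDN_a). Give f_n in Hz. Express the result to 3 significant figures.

k = Gd⁴/(8D³N_a) = (41.5×10³)(1.13⁴)/(8·11.1³·20) = 0.30922 N/mm = 309.22 N/m
Wire length L = πDN_a = π·11.1·20 = 697.43 mm
m = ρ·(πd²/4)·L = 8800 × 1.0029×10⁻⁶ m² × 0.69743 m = 0.0061551 kg
f_n = ½√(k/m) = 0.5·√(309.22/0.0061551) = 0.5·√(50239) = 112.07 Hz

112 Hz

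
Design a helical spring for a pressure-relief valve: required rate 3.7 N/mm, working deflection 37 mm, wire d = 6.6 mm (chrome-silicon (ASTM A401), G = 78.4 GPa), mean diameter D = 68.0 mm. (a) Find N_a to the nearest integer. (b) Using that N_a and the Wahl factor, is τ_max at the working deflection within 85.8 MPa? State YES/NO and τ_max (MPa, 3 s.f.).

(a) 16 coils; (b) NO, τ_max = 93.9 MPa

N_a = Gd⁴/(8D³k) = (78.4×10³)(6.6⁴)/(8·68.0³·3.7) = 15.98 → N_a = 16
Actual rate k = Gd⁴/(8D³·16) = 3.6962 N/mm
Working load F = kδ = 3.6962·37 = 136.76 N
C = 68.0/6.6 = 10.3030; K_W = (4C−1)/(4C−4)+0.615/C = 1.1403
τ_max = K_W·8FD/(πd³) = 1.1403·82.371 = 93.928 MPa
τ_max > 85.8 MPa → exceeds allowable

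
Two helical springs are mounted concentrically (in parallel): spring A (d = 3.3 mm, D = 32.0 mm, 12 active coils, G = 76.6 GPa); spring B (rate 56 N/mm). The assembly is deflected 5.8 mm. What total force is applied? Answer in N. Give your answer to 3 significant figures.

342 N

k_A = Gd⁴/(8D³N_a) = (76.6×10³)(3.3⁴)/(8·32.0³·12) = 2.8878 N/mm
Parallel: k_eq = 2.8878 + 56 = 58.888 N/mm
F = k_eq·δ = 58.888·5.8 = 341.55 N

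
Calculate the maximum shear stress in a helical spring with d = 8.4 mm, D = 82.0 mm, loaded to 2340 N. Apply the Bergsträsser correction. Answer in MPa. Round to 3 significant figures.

Spring index C = D/d = 82.0/8.4 = 9.7619
K_B = (4C+2)/(4C−3) = 41.048/36.048 = 1.1387
τ₀ = 8FD/(πd³) = 8·2340·82.0/(π·8.4³) = 1.53504e+06/1862 = 824.39 MPa
τ_max = K·τ₀ = 1.1387 × 824.39 = 938.74 MPa

939 MPa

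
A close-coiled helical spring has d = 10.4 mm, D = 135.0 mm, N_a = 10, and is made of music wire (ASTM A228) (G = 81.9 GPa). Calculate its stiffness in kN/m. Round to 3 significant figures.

k = Gd⁴/(8D³N_a) = (81.9×10³ × 10.4⁴) / (8 × 135.0³ × 10)
  = 9.58114e+08 / 1.9683e+08 = 4.8677 N/mm

4.87 kN/m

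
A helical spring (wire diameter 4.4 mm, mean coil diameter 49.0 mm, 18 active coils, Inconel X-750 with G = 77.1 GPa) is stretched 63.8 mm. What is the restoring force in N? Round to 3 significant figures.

k = Gd⁴/(8D³N_a) = (77.1×10³)(4.4⁴)/(8·49.0³·18) = 1.7057 N/mm
F = k·δ = 1.7057 × 63.8 = 108.83 N

109 N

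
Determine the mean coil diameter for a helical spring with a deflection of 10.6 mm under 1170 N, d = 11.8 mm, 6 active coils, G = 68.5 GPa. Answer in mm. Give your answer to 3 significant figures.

Required rate k = F/δ = 1170/10.6 = 110.38 N/mm
D = (Gd⁴/(8N_a·k))^(1/3) = (68.5×10³·11.8⁴/(8·6·110.38))^(1/3)
  = (250667)^(1/3) = 63.0520 mm

63.1 mm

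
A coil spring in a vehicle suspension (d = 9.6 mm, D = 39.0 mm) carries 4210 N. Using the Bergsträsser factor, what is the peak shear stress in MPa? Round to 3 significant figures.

Spring index C = D/d = 39.0/9.6 = 4.0625
K_B = (4C+2)/(4C−3) = 18.250/13.250 = 1.3774
τ₀ = 8FD/(πd³) = 8·4210·39.0/(π·9.6³) = 1.31352e+06/2779.5 = 472.58 MPa
τ_max = K·τ₀ = 1.3774 × 472.58 = 650.91 MPa

651 MPa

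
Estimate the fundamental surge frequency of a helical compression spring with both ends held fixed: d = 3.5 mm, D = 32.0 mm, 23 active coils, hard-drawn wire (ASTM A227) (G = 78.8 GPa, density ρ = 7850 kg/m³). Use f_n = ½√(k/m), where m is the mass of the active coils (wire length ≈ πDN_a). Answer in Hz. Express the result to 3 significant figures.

k = Gd⁴/(8D³N_a) = (78.8×10³)(3.5⁴)/(8·32.0³·23) = 1.9612 N/mm = 1961.2 N/m
Wire length L = πDN_a = π·32.0·23 = 2312.2 mm
m = ρ·(πd²/4)·L = 7850 × 9.6211×10⁻⁶ m² × 2.3122 m = 0.17463 kg
f_n = ½√(k/m) = 0.5·√(1961.2/0.17463) = 0.5·√(11231) = 52.988 Hz

53.0 Hz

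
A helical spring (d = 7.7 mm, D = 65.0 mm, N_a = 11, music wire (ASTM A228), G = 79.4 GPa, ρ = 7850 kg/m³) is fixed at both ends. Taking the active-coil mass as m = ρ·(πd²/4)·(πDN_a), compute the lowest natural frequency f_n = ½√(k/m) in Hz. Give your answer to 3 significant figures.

k = Gd⁴/(8D³N_a) = (79.4×10³)(7.7⁴)/(8·65.0³·11) = 11.549 N/mm = 11549 N/m
Wire length L = πDN_a = π·65.0·11 = 2246.2 mm
m = ρ·(πd²/4)·L = 7850 × 46.566×10⁻⁶ m² × 2.2462 m = 0.8211 kg
f_n = ½√(k/m) = 0.5·√(11549/0.8211) = 0.5·√(14066) = 59.3 Hz

59.3 Hz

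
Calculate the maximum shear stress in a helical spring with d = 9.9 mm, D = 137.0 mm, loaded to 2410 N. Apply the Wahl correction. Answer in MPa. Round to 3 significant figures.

Spring index C = D/d = 137.0/9.9 = 13.8384
K_W = (4C−1)/(4C−4) + 0.615/C = 54.354/51.354 + 0.0444 = 1.1029
τ₀ = 8FD/(πd³) = 8·2410·137.0/(π·9.9³) = 2.64136e+06/3048.3 = 866.51 MPa
τ_max = K·τ₀ = 1.1029 × 866.51 = 955.64 MPa

956 MPa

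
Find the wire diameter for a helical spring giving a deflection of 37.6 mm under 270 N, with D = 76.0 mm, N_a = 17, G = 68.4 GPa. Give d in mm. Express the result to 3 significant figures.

8.90 mm

Required rate k = F/δ = 270/37.6 = 7.1809 N/mm
d = (8D³N_a·k / G)^(1/4) = (8·76.0³·17·7.1809 / (68.4×10³))^0.25
  = (6267.6)^0.25 = 8.8976 mm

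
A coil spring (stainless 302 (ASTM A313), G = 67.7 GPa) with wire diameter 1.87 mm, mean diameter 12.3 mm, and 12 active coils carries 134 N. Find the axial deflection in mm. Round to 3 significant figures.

28.9 mm

k = Gd⁴/(8D³N_a) = (67.7×10³)(1.87⁴)/(8·12.3³·12) = 4.6341 N/mm
δ = F/k = 134 / 4.6341 = 28.916 mm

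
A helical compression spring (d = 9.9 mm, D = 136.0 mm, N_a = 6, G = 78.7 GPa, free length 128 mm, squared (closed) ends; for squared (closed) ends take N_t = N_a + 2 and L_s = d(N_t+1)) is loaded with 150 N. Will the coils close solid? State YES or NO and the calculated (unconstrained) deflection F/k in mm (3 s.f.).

NO, δ = 24.0 mm

k = Gd⁴/(8D³N_a) = (78.7×10³)(9.9⁴)/(8·136.0³·6) = 6.2612 N/mm
N_t = 8; L_s = 9.9·9 = 89.1 mm; δ_solid = L₀ − L_s = 128 − 89.1 = 38.9 mm
δ = F/k = 150/6.2612 = 23.957 mm
δ < δ_solid → spring does not go solid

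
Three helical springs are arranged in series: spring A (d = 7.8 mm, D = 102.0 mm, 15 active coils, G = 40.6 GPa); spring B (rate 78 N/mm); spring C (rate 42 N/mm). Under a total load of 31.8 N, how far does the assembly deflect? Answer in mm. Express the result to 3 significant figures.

28.1 mm

k_A = Gd⁴/(8D³N_a) = (40.6×10³)(7.8⁴)/(8·102.0³·15) = 1.1801 N/mm
Series: 1/k_eq = 1/1.1801 + 1/78 + 1/42 = 0.88401; k_eq = 1.1312 N/mm
δ = F/k_eq = 31.8/1.1312 = 28.111 mm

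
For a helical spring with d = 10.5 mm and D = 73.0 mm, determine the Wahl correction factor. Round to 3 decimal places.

1.214

C = D/d = 73.0/10.5 = 6.9524
K_W = (4C−1)/(4C−4) + 0.615/C = 26.810/23.810 + 0.0885 = 1.2145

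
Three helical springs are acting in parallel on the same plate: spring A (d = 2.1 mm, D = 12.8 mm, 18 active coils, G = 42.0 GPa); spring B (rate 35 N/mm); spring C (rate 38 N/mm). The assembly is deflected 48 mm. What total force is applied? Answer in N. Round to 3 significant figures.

3630 N

k_A = Gd⁴/(8D³N_a) = (42.0×10³)(2.1⁴)/(8·12.8³·18) = 2.7048 N/mm
Parallel: k_eq = 2.7048 + 35 + 38 = 75.705 N/mm
F = k_eq·δ = 75.705·48 = 3633.8 N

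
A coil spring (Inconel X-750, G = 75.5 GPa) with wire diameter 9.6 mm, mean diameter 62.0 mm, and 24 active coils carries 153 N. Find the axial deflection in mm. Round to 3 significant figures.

k = Gd⁴/(8D³N_a) = (75.5×10³)(9.6⁴)/(8·62.0³·24) = 14.014 N/mm
δ = F/k = 153 / 14.014 = 10.918 mm

10.9 mm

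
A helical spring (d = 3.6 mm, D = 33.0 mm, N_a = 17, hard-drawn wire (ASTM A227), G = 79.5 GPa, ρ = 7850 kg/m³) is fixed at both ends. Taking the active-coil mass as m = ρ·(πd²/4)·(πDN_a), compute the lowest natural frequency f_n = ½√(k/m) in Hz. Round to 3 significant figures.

k = Gd⁴/(8D³N_a) = (79.5×10³)(3.6⁴)/(8·33.0³·17) = 2.7321 N/mm = 2732.1 N/m
Wire length L = πDN_a = π·33.0·17 = 1762.4 mm
m = ρ·(πd²/4)·L = 7850 × 10.179×10⁻⁶ m² × 1.7624 m = 0.14082 kg
f_n = ½√(k/m) = 0.5·√(2732.1/0.14082) = 0.5·√(19401) = 69.643 Hz

69.6 Hz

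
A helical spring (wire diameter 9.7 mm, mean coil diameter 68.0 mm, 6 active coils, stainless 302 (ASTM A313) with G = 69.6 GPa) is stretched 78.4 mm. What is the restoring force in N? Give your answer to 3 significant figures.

3200 N

k = Gd⁴/(8D³N_a) = (69.6×10³)(9.7⁴)/(8·68.0³·6) = 40.825 N/mm
F = k·δ = 40.825 × 78.4 = 3200.7 N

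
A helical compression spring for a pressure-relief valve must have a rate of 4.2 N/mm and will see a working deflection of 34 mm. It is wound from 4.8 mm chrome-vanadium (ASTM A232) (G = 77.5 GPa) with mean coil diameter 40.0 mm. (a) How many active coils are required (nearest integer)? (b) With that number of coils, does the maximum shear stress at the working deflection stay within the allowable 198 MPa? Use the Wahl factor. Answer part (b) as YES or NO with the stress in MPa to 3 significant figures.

N_a = Gd⁴/(8D³k) = (77.5×10³)(4.8⁴)/(8·40.0³·4.2) = 19.13 → N_a = 19
Actual rate k = Gd⁴/(8D³·19) = 4.2291 N/mm
Working load F = kδ = 4.2291·34 = 143.79 N
C = 40.0/4.8 = 8.3333; K_W = (4C−1)/(4C−4)+0.615/C = 1.1761
τ_max = K_W·8FD/(πd³) = 1.1761·132.43 = 155.75 MPa
τ_max ≤ 198 MPa → acceptable

(a) 19 coils; (b) YES, τ_max = 156 MPa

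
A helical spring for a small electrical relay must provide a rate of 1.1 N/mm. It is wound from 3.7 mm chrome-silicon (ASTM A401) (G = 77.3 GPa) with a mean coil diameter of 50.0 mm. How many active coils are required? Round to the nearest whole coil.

N_a = Gd⁴/(8D³k) = (77.3×10³ × 3.7⁴)/(8 × 50.0³ × 1.1)
    = 1.44873e+07 / 1.1e+06 = 13.17 → 13 coils

13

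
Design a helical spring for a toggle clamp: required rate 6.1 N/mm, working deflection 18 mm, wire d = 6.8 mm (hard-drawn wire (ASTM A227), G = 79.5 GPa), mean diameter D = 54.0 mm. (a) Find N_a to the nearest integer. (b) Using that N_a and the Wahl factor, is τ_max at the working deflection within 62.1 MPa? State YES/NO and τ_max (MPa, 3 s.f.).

(a) 22 coils; (b) YES, τ_max = 57.2 MPa

N_a = Gd⁴/(8D³k) = (79.5×10³)(6.8⁴)/(8·54.0³·6.1) = 22.12 → N_a = 22
Actual rate k = Gd⁴/(8D³·22) = 6.1335 N/mm
Working load F = kδ = 6.1335·18 = 110.4 N
C = 54.0/6.8 = 7.9412; K_W = (4C−1)/(4C−4)+0.615/C = 1.1855
τ_max = K_W·8FD/(πd³) = 1.1855·48.282 = 57.239 MPa
τ_max ≤ 62.1 MPa → acceptable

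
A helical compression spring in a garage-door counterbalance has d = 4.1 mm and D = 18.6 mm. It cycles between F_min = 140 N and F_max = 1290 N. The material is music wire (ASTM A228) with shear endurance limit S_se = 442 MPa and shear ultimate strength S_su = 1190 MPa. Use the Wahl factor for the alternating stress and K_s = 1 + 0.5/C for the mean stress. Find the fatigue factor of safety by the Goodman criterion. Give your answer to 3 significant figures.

C = D/d = 18.6/4.1 = 4.5366; K_W = (4C−1)/(4C−4)+0.615/C = 1.3476; K_s = 1+0.5/C = 1.1102
F_a = (F_max−F_min)/2 = 575 N; F_m = (F_max+F_min)/2 = 715 N
τ_a = K_W·8F_aD/(πd³) = 1.3476 × 395.16 = 532.53 MPa
τ_m = K_s·8F_mD/(πd³) = 1.1102 × 491.37 = 545.52 MPa
Goodman: 1/n_f = τ_a/S_se + τ_m/S_su = 532.53/442 + 545.52/1190 = 1.20481 + 0.45842 = 1.6632
n_f = 1/1.6632 = 0.6012

0.601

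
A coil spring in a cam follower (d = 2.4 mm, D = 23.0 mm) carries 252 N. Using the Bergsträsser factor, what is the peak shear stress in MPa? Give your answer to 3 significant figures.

1220 MPa

Spring index C = D/d = 23.0/2.4 = 9.5833
K_B = (4C+2)/(4C−3) = 40.333/35.333 = 1.1415
τ₀ = 8FD/(πd³) = 8·252·23.0/(π·2.4³) = 46368/43.429 = 1067.7 MPa
τ_max = K·τ₀ = 1.1415 × 1067.7 = 1218.7 MPa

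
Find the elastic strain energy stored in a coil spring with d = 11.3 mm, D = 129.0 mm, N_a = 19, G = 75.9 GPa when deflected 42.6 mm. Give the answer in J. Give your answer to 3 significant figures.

k = Gd⁴/(8D³N_a) = (75.9×10³)(11.3⁴)/(8·129.0³·19) = 3.7927 N/mm
U = ½kδ² = 0.5 × 3.7927 × 42.6² = 3441.4 N·mm = 3.4414 J

3.44 J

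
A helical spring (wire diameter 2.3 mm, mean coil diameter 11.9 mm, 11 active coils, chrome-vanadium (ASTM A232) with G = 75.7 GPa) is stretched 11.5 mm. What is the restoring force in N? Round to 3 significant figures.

164 N

k = Gd⁴/(8D³N_a) = (75.7×10³)(2.3⁴)/(8·11.9³·11) = 14.285 N/mm
F = k·δ = 14.285 × 11.5 = 164.28 N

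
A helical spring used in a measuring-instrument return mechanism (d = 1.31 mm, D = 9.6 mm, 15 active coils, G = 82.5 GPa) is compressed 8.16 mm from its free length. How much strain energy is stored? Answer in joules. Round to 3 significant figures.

k = Gd⁴/(8D³N_a) = (82.5×10³)(1.31⁴)/(8·9.6³·15) = 2.2885 N/mm
U = ½kδ² = 0.5 × 2.2885 × 8.16² = 76.189 N·mm = 0.076189 J

0.0762 J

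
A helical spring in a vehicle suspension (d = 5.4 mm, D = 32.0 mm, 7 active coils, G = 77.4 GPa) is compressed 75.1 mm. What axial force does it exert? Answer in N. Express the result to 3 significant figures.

2690 N

k = Gd⁴/(8D³N_a) = (77.4×10³)(5.4⁴)/(8·32.0³·7) = 35.866 N/mm
F = k·δ = 35.866 × 75.1 = 2693.5 N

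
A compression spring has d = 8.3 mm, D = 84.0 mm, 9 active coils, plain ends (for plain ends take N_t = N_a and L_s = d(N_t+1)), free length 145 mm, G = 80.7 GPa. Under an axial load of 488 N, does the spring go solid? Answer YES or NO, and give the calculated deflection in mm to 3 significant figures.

k = Gd⁴/(8D³N_a) = (80.7×10³)(8.3⁴)/(8·84.0³·9) = 8.9746 N/mm
N_t = 9; L_s = 8.3·10 = 83 mm; δ_solid = L₀ − L_s = 145 − 83 = 62 mm
δ = F/k = 488/8.9746 = 54.376 mm
δ < δ_solid → spring does not go solid

NO, δ = 54.4 mm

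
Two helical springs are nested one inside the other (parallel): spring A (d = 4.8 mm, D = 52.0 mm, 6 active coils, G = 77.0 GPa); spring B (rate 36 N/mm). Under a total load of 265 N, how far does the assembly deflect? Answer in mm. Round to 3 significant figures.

6.30 mm

k_A = Gd⁴/(8D³N_a) = (77.0×10³)(4.8⁴)/(8·52.0³·6) = 6.0563 N/mm
Parallel: k_eq = 6.0563 + 36 = 42.056 N/mm
δ = F/k_eq = 265/42.056 = 6.3011 mm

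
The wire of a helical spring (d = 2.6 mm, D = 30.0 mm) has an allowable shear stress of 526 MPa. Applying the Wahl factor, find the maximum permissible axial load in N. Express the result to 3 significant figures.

108 N

C = D/d = 30.0/2.6 = 11.5385
K_W = (4C−1)/(4C−4) + 0.615/C = 45.154/42.154 + 0.0533 = 1.1245
τ_max = K·8FD/(πd³) → F_max = τ_allow·πd³/(8DK)
F_max = 526·π·2.6³/(8·30.0·1.1245) = 29044/269.87 = 107.62 N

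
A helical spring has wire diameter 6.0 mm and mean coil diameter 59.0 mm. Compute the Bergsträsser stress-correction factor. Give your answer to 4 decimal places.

1.1376

C = D/d = 59.0/6.0 = 9.8333
K_B = (4C+2)/(4C−3) = 41.333/36.333 = 1.1376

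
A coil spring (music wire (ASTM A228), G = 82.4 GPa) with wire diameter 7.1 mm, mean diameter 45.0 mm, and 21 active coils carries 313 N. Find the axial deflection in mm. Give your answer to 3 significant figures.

k = Gd⁴/(8D³N_a) = (82.4×10³)(7.1⁴)/(8·45.0³·21) = 13.678 N/mm
δ = F/k = 313 / 13.678 = 22.884 mm

22.9 mm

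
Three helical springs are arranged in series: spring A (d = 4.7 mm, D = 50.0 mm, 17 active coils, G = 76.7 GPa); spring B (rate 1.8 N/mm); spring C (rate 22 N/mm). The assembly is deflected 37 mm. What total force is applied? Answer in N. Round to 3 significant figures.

35.1 N

k_A = Gd⁴/(8D³N_a) = (76.7×10³)(4.7⁴)/(8·50.0³·17) = 2.2016 N/mm
Series: 1/k_eq = 1/2.2016 + 1/1.8 + 1/22 = 1.0552; k_eq = 0.94766 N/mm
F = k_eq·δ = 0.94766·37 = 35.064 N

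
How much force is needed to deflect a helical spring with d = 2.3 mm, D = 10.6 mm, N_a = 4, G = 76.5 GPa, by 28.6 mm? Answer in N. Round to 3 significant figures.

k = Gd⁴/(8D³N_a) = (76.5×10³)(2.3⁴)/(8·10.6³·4) = 56.17 N/mm
F = k·δ = 56.17 × 28.6 = 1606.5 N

1610 N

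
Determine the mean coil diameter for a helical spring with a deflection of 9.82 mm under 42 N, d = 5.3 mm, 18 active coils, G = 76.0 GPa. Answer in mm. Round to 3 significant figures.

46.0 mm

Required rate k = F/δ = 42/9.82 = 4.277 N/mm
D = (Gd⁴/(8N_a·k))^(1/3) = (76.0×10³·5.3⁴/(8·18·4.277))^(1/3)
  = (97368.1)^(1/3) = 46.0051 mm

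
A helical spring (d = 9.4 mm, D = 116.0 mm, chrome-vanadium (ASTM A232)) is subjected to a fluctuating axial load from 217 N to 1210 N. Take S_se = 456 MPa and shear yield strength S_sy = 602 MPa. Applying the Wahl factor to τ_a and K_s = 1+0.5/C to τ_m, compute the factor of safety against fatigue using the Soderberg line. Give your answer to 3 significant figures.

C = D/d = 116.0/9.4 = 12.3404; K_W = (4C−1)/(4C−4)+0.615/C = 1.1160; K_s = 1+0.5/C = 1.0405
F_a = (F_max−F_min)/2 = 496.5 N; F_m = (F_max+F_min)/2 = 713.5 N
τ_a = K_W·8F_aD/(πd³) = 1.1160 × 176.58 = 197.05 MPa
τ_m = K_s·8F_mD/(πd³) = 1.0405 × 253.75 = 264.03 MPa
Soderberg: 1/n_f = τ_a/S_se + τ_m/S_sy = 197.05/456 + 264.03/602 = 0.43214 + 0.43859 = 0.87073
n_f = 1/0.87073 = 1.148

1.15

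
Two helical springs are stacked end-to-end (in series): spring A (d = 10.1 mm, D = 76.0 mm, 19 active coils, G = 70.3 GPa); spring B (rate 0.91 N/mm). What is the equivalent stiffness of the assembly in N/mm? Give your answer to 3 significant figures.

k_A = Gd⁴/(8D³N_a) = (70.3×10³)(10.1⁴)/(8·76.0³·19) = 10.964 N/mm
Series: 1/k_eq = 1/10.964 + 1/0.91 = 1.1901; k_eq = 0.84026 N/mm

0.840 N/mm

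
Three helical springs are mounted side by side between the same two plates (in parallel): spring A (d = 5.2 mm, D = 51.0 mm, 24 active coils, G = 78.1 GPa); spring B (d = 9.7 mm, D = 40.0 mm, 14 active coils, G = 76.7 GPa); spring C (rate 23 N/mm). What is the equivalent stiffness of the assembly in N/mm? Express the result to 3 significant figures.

120 N/mm

k_A = Gd⁴/(8D³N_a) = (78.1×10³)(5.2⁴)/(8·51.0³·24) = 2.2421 N/mm
k_B = Gd⁴/(8D³N_a) = (76.7×10³)(9.7⁴)/(8·40.0³·14) = 94.729 N/mm
Parallel: k_eq = 2.2421 + 94.729 + 23 = 119.97 N/mm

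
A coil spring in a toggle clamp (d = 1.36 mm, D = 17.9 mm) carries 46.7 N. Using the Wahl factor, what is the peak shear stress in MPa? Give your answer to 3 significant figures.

938 MPa

Spring index C = D/d = 17.9/1.36 = 13.1618
K_W = (4C−1)/(4C−4) + 0.615/C = 51.647/48.647 + 0.0467 = 1.1084
τ₀ = 8FD/(πd³) = 8·46.7·17.9/(π·1.36³) = 6687.44/7.9025 = 846.24 MPa
τ_max = K·τ₀ = 1.1084 × 846.24 = 937.97 MPa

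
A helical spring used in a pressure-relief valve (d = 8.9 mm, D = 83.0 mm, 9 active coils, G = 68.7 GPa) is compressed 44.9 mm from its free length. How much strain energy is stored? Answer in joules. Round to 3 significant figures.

10.6 J

k = Gd⁴/(8D³N_a) = (68.7×10³)(8.9⁴)/(8·83.0³·9) = 10.47 N/mm
U = ½kδ² = 0.5 × 10.47 × 44.9² = 10554 N·mm = 10.554 J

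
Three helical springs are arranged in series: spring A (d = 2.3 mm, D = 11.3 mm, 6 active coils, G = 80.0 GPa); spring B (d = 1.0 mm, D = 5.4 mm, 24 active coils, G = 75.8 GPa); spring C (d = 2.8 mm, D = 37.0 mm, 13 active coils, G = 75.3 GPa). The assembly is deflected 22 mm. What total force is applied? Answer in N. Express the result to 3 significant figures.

k_A = Gd⁴/(8D³N_a) = (80.0×10³)(2.3⁴)/(8·11.3³·6) = 32.324 N/mm
k_B = Gd⁴/(8D³N_a) = (75.8×10³)(1.0⁴)/(8·5.4³·24) = 2.5072 N/mm
k_C = Gd⁴/(8D³N_a) = (75.3×10³)(2.8⁴)/(8·37.0³·13) = 0.87859 N/mm
Series: 1/k_eq = 1/32.324 + 1/2.5072 + 1/0.87859 = 1.568; k_eq = 0.63777 N/mm
F = k_eq·δ = 0.63777·22 = 14.031 N

14.0 N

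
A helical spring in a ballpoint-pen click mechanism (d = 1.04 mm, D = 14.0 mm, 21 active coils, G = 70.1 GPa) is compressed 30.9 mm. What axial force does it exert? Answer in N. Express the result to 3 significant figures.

5.50 N

k = Gd⁴/(8D³N_a) = (70.1×10³)(1.04⁴)/(8·14.0³·21) = 0.17789 N/mm
F = k·δ = 0.17789 × 30.9 = 5.4969 N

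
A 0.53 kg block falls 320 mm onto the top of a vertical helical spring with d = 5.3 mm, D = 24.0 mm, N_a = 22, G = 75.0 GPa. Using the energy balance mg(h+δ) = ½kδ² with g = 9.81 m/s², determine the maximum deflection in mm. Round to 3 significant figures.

k = Gd⁴/(8D³N_a) = (75.0×10³)(5.3⁴)/(8·24.0³·22) = 24.323 N/mm
W = mg = 0.53 × 9.81 = 5.1993 N
½kδ² − Wδ − Wh = 0 → δ = (W + √(W² + 2kWh))/k
δ = (5.1993 + √(27.033 + 80936.3))/24.323 = (5.1993 + 284.54)/24.323 = 11.912 mm

11.9 mm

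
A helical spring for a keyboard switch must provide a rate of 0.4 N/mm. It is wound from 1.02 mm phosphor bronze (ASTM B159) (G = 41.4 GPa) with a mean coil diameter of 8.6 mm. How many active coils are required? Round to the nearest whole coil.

22

N_a = Gd⁴/(8D³k) = (41.4×10³ × 1.02⁴)/(8 × 8.6³ × 0.4)
    = 44812.7 / 2035.38 = 22.02 → 22 coils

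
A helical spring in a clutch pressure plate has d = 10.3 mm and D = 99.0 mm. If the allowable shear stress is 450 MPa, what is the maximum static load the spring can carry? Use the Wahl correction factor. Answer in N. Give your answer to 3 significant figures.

1690 N

C = D/d = 99.0/10.3 = 9.6117
K_W = (4C−1)/(4C−4) + 0.615/C = 37.447/34.447 + 0.0640 = 1.1511
τ_max = K·8FD/(πd³) → F_max = τ_allow·πd³/(8DK)
F_max = 450·π·10.3³/(8·99.0·1.1511) = 1.5448e+06/911.65 = 1694.5 N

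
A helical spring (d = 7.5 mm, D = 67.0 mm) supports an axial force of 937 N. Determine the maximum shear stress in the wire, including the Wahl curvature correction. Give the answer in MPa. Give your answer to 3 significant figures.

441 MPa

Spring index C = D/d = 67.0/7.5 = 8.9333
K_W = (4C−1)/(4C−4) + 0.615/C = 34.733/31.733 + 0.0688 = 1.1634
τ₀ = 8FD/(πd³) = 8·937·67.0/(π·7.5³) = 502232/1325.4 = 378.94 MPa
τ_max = K·τ₀ = 1.1634 × 378.94 = 440.85 MPa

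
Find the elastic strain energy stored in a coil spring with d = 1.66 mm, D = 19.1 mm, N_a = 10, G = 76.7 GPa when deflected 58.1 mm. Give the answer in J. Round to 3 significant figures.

1.76 J

k = Gd⁴/(8D³N_a) = (76.7×10³)(1.66⁴)/(8·19.1³·10) = 1.0448 N/mm
U = ½kδ² = 0.5 × 1.0448 × 58.1² = 1763.4 N·mm = 1.7634 J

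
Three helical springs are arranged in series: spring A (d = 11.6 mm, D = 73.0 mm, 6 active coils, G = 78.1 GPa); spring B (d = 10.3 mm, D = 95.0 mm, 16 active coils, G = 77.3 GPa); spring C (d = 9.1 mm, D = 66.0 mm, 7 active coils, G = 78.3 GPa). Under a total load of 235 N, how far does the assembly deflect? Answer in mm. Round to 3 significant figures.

39.8 mm

k_A = Gd⁴/(8D³N_a) = (78.1×10³)(11.6⁴)/(8·73.0³·6) = 75.731 N/mm
k_B = Gd⁴/(8D³N_a) = (77.3×10³)(10.3⁴)/(8·95.0³·16) = 7.9277 N/mm
k_C = Gd⁴/(8D³N_a) = (78.3×10³)(9.1⁴)/(8·66.0³·7) = 33.351 N/mm
Series: 1/k_eq = 1/75.731 + 1/7.9277 + 1/33.351 = 0.16933; k_eq = 5.9057 N/mm
δ = F/k_eq = 235/5.9057 = 39.792 mm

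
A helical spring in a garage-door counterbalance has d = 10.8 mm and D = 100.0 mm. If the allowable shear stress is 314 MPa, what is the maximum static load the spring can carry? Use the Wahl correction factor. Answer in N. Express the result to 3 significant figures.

1340 N

C = D/d = 100.0/10.8 = 9.2593
K_W = (4C−1)/(4C−4) + 0.615/C = 36.037/33.037 + 0.0664 = 1.1572
τ_max = K·8FD/(πd³) → F_max = τ_allow·πd³/(8DK)
F_max = 314·π·10.8³/(8·100.0·1.1572) = 1.2427e+06/925.78 = 1342.3 N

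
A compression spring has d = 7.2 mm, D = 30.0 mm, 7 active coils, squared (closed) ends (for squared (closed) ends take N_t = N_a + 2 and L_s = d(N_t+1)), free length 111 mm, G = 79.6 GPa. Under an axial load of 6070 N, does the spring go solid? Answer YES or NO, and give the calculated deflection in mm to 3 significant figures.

k = Gd⁴/(8D³N_a) = (79.6×10³)(7.2⁴)/(8·30.0³·7) = 141.48 N/mm
N_t = 9; L_s = 7.2·10 = 72 mm; δ_solid = L₀ − L_s = 111 − 72 = 39 mm
δ = F/k = 6070/141.48 = 42.904 mm
δ ≥ δ_solid → spring goes solid

YES, δ = 42.9 mm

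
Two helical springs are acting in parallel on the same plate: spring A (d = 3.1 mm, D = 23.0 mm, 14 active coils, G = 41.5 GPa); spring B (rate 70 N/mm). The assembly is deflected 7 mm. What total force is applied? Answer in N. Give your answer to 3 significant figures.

k_A = Gd⁴/(8D³N_a) = (41.5×10³)(3.1⁴)/(8·23.0³·14) = 2.8125 N/mm
Parallel: k_eq = 2.8125 + 70 = 72.813 N/mm
F = k_eq·δ = 72.813·7 = 509.69 N

510 N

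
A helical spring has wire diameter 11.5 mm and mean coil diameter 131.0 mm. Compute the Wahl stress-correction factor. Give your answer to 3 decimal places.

1.126

C = D/d = 131.0/11.5 = 11.3913
K_W = (4C−1)/(4C−4) + 0.615/C = 44.565/41.565 + 0.0540 = 1.1262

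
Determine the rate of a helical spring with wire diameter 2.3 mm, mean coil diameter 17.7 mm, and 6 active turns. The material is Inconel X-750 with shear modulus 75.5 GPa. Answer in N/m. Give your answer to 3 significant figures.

7940 N/m

k = Gd⁴/(8D³N_a) = (75.5×10³ × 2.3⁴) / (8 × 17.7³ × 6)
  = 2.1128e+06 / 266171 = 7.9377 N/mm = 7937.7 N/m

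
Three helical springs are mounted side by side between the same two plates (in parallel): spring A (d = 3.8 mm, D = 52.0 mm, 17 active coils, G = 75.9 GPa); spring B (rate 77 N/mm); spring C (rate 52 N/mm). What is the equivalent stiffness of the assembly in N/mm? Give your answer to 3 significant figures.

k_A = Gd⁴/(8D³N_a) = (75.9×10³)(3.8⁴)/(8·52.0³·17) = 0.82761 N/mm
Parallel: k_eq = 0.82761 + 77 + 52 = 129.83 N/mm

130 N/mm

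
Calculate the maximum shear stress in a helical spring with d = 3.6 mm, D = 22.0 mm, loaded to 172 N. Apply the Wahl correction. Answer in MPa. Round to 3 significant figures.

258 MPa

Spring index C = D/d = 22.0/3.6 = 6.1111
K_W = (4C−1)/(4C−4) + 0.615/C = 23.444/20.444 + 0.1006 = 1.2474
τ₀ = 8FD/(πd³) = 8·172·22.0/(π·3.6³) = 30272/146.57 = 206.53 MPa
τ_max = K·τ₀ = 1.2474 × 206.53 = 257.62 MPa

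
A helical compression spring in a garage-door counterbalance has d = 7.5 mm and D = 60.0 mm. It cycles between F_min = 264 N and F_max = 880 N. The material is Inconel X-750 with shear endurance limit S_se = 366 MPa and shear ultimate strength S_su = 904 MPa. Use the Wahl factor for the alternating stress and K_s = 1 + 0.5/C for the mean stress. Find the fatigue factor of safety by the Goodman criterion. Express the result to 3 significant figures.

1.65

C = D/d = 60.0/7.5 = 8.0000; K_W = (4C−1)/(4C−4)+0.615/C = 1.1840; K_s = 1+0.5/C = 1.0625
F_a = (F_max−F_min)/2 = 308 N; F_m = (F_max+F_min)/2 = 572 N
τ_a = K_W·8F_aD/(πd³) = 1.1840 × 111.55 = 132.07 MPa
τ_m = K_s·8F_mD/(πd³) = 1.0625 × 207.16 = 220.11 MPa
Goodman: 1/n_f = τ_a/S_se + τ_m/S_su = 132.07/366 + 220.11/904 = 0.36086 + 0.24348 = 0.60434
n_f = 1/0.60434 = 1.655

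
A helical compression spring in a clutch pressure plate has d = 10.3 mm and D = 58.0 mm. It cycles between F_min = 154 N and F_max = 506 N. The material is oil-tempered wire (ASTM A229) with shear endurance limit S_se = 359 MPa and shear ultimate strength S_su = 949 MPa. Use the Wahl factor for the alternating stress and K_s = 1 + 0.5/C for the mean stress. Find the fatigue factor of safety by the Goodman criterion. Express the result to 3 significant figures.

C = D/d = 58.0/10.3 = 5.6311; K_W = (4C−1)/(4C−4)+0.615/C = 1.2712; K_s = 1+0.5/C = 1.0888
F_a = (F_max−F_min)/2 = 176 N; F_m = (F_max+F_min)/2 = 330 N
τ_a = K_W·8F_aD/(πd³) = 1.2712 × 23.789 = 30.239 MPa
τ_m = K_s·8F_mD/(πd³) = 1.0888 × 44.604 = 48.564 MPa
Goodman: 1/n_f = τ_a/S_se + τ_m/S_su = 30.239/359 + 48.564/949 = 0.08423 + 0.05117 = 0.13541
n_f = 1/0.13541 = 7.385

7.39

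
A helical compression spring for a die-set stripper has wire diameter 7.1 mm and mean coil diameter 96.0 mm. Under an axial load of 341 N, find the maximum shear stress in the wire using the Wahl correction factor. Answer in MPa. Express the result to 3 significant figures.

Spring index C = D/d = 96.0/7.1 = 13.5211
K_W = (4C−1)/(4C−4) + 0.615/C = 53.085/50.085 + 0.0455 = 1.1054
τ₀ = 8FD/(πd³) = 8·341·96.0/(π·7.1³) = 261888/1124.4 = 232.91 MPa
τ_max = K·τ₀ = 1.1054 × 232.91 = 257.46 MPa

257 MPa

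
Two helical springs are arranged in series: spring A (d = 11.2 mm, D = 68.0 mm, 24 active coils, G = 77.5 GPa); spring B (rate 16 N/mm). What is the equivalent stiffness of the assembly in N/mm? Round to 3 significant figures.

8.93 N/mm

k_A = Gd⁴/(8D³N_a) = (77.5×10³)(11.2⁴)/(8·68.0³·24) = 20.2 N/mm
Series: 1/k_eq = 1/20.2 + 1/16 = 0.11201; k_eq = 8.9281 N/mm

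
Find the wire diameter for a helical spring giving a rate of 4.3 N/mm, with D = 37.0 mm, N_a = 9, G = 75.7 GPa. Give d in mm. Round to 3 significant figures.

d = (8D³N_a·k / G)^(1/4) = (8·37.0³·9·4.3 / (75.7×10³))^0.25
  = (207.16)^0.25 = 3.7938 mm

3.79 mm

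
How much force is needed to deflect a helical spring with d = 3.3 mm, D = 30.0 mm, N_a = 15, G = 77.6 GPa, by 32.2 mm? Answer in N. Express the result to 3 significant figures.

91.5 N

k = Gd⁴/(8D³N_a) = (77.6×10³)(3.3⁴)/(8·30.0³·15) = 2.8404 N/mm
F = k·δ = 2.8404 × 32.2 = 91.459 N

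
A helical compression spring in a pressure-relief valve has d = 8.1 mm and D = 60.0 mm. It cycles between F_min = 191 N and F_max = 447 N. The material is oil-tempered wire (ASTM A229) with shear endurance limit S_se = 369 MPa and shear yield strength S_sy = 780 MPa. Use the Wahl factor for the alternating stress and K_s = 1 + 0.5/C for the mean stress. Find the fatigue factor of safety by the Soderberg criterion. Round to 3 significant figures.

4.08

C = D/d = 60.0/8.1 = 7.4074; K_W = (4C−1)/(4C−4)+0.615/C = 1.2001; K_s = 1+0.5/C = 1.0675
F_a = (F_max−F_min)/2 = 128 N; F_m = (F_max+F_min)/2 = 319 N
τ_a = K_W·8F_aD/(πd³) = 1.2001 × 36.8 = 44.163 MPa
τ_m = K_s·8F_mD/(πd³) = 1.0675 × 91.712 = 97.903 MPa
Soderberg: 1/n_f = τ_a/S_se + τ_m/S_sy = 44.163/369 + 97.903/780 = 0.11968 + 0.12552 = 0.2452
n_f = 1/0.2452 = 4.078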